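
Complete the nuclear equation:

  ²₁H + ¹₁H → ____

Conserve mass number: 2 + 1 = A, so A = 3.
Conserve atomic number: 1 + 1 = Z, so Z = 2.
Z = 2 is helium, so the species is ³₂He.

He-3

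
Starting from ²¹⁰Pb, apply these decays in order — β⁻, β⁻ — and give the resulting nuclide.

Po-210

Start: (A, Z) = (210, 82).
After β⁻: (210, 83).
After β⁻: (210, 84).
Z = 84 is polonium.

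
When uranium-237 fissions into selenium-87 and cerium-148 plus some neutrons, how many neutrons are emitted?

Conserve mass number: 237 = 87 + 148 + k, so k = 237 − 235 = 2.
Check atomic number: 92 = 34 + 58 + 0 = 92. ✓

2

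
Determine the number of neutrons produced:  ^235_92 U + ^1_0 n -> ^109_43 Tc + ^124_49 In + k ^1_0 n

Conserve mass number: 236 = 109 + 124 + k, so k = 236 − 233 = 3.
Check atomic number: 92 = 43 + 49 + 0 = 92. ✓

3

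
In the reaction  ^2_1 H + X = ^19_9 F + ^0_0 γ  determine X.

Conserve mass number: 2 + A = 19 + 0, so A = 17.
Conserve atomic number: 1 + Z = 9 + 0, so Z = 8.
Z = 8 is oxygen, so the species is ^17_8 O.

O-17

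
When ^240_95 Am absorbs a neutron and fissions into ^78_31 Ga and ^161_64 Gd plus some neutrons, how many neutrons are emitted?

2

Conserve mass number: 241 = 78 + 161 + k, so k = 241 − 239 = 2.
Check atomic number: 95 = 31 + 64 + 0 = 95. ✓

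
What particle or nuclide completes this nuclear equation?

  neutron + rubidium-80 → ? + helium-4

Br-77

Conserve mass number: 1 + 80 = A + 4, so A = 77.
Conserve atomic number: 0 + 37 = Z + 2, so Z = 35.
Z = 35 is bromine, so the species is bromine-77.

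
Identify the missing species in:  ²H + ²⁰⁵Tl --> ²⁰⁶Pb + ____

neutron

Conserve mass number: 2 + 205 = 206 + A, so A = 1.
Conserve atomic number: 1 + 81 = 82 + Z, so Z = 0.
A = 1 and Z = 0 is ¹n — a neutron.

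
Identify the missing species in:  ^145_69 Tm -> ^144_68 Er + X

proton

Conserve mass number: 145 = 144 + A, so A = 1.
Conserve atomic number: 69 = 68 + Z, so Z = 1.
A = 1 and Z = 1 is ^1_1 H — a proton.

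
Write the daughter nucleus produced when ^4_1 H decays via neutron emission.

Neutron emission: mass number changes by -1, atomic number by +0.
A: 4 − 1 = 3; Z: 1 = 1.
Z = 1 is hydrogen, so the daughter is ^3_1 H.

H-3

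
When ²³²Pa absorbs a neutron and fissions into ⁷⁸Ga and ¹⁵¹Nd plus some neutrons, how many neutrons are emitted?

4

Conserve mass number: 233 = 78 + 151 + k, so k = 233 − 229 = 4.
Check atomic number: 91 = 31 + 60 + 0 = 91. ✓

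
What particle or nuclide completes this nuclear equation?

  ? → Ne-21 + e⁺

Conserve mass number: A = 21 + 0, so A = 21.
Conserve atomic number: Z = 10 + 1, so Z = 11.
Z = 11 is sodium, so the species is Na-21.

Na-21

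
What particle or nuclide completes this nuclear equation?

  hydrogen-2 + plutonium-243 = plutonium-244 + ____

Conserve mass number: 2 + 243 = 244 + A, so A = 1.
Conserve atomic number: 1 + 94 = 94 + Z, so Z = 1.
A = 1 and Z = 1 is hydrogen-1 — a proton.

proton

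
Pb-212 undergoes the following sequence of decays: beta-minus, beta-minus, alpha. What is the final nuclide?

Start: (A, Z) = (212, 82).
After β⁻: (212, 83).
After β⁻: (212, 84).
After α: (208, 82).
Z = 82 is lead.

Pb-208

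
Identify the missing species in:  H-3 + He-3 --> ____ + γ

Conserve mass number: 3 + 3 = A + 0, so A = 6.
Conserve atomic number: 1 + 2 = Z + 0, so Z = 3.
Z = 3 is lithium, so the species is Li-6.

Li-6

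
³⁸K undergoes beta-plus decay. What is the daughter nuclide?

Beta-plus decay: mass number changes by +0, atomic number by -1.
A: 38 = 38; Z: 19 − 1 = 18.
Z = 18 is argon, so the daughter is ³⁸Ar.

Ar-38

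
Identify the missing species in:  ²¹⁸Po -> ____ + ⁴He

Conserve mass number: 218 = A + 4, so A = 214.
Conserve atomic number: 84 = Z + 2, so Z = 82.
Z = 82 is lead, so the species is ²¹⁴Pb.

Pb-214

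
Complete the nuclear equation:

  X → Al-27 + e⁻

Conserve mass number: A = 27 + 0, so A = 27.
Conserve atomic number: Z = 13 − 1, so Z = 12.
Z = 12 is magnesium, so the species is Mg-27.

Mg-27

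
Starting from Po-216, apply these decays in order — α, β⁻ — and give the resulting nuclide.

Bi-212

Start: (A, Z) = (216, 84).
After α: (212, 82).
After β⁻: (212, 83).
Z = 83 is bismuth.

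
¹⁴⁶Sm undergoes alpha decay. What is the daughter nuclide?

Nd-142

Alpha decay: mass number changes by -4, atomic number by -2.
A: 146 − 4 = 142; Z: 62 − 2 = 60.
Z = 60 is neodymium, so the daughter is ¹⁴²Nd.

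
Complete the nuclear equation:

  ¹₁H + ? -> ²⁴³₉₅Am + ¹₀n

Pu-243

Conserve mass number: 1 + A = 243 + 1, so A = 243.
Conserve atomic number: 1 + Z = 95 + 0, so Z = 94.
Z = 94 is plutonium, so the species is ²⁴³₉₄Pu.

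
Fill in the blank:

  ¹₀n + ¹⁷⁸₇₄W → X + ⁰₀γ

W-179

Conserve mass number: 1 + 178 = A + 0, so A = 179.
Conserve atomic number: 0 + 74 = Z + 0, so Z = 74.
Z = 74 is tungsten, so the species is ¹⁷⁹₇₄W.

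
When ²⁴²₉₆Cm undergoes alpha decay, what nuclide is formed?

Alpha decay: mass number changes by -4, atomic number by -2.
A: 242 − 4 = 238; Z: 96 − 2 = 94.
Z = 94 is plutonium, so the daughter is ²³⁸₉₄Pu.

Pu-238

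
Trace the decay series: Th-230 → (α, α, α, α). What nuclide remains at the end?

Pb-214

Start: (A, Z) = (230, 90).
After α: (226, 88).
After α: (222, 86).
After α: (218, 84).
After α: (214, 82).
Z = 82 is lead.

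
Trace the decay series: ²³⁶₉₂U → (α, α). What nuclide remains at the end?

Start: (A, Z) = (236, 92).
After α: (232, 90).
After α: (228, 88).
Z = 88 is radium.

Ra-228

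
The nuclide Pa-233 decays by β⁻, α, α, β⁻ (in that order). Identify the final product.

Start: (A, Z) = (233, 91).
After β⁻: (233, 92).
After α: (229, 90).
After α: (225, 88).
After β⁻: (225, 89).
Z = 89 is actinium.

Ac-225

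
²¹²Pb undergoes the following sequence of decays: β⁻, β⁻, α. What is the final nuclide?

Start: (A, Z) = (212, 82).
After β⁻: (212, 83).
After β⁻: (212, 84).
After α: (208, 82).
Z = 82 is lead.

Pb-208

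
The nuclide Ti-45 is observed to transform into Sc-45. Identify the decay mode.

ΔA = 45 − 45 = 0; ΔZ = 21 − 22 = -1.
A is unchanged and Z drops by 1 — a proton has become a neutron (β⁺ emission or electron capture).

beta-plus decay or electron capture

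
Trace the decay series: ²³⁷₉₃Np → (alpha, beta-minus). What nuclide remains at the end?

U-233

Start: (A, Z) = (237, 93).
After α: (233, 91).
After β⁻: (233, 92).
Z = 92 is uranium.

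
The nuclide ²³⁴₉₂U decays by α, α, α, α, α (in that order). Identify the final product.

Start: (A, Z) = (234, 92).
After α: (230, 90).
After α: (226, 88).
After α: (222, 86).
After α: (218, 84).
After α: (214, 82).
Z = 82 is lead.

Pb-214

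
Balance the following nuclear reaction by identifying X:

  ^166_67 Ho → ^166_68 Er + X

Conserve mass number: 166 = 166 + A, so A = 0.
Conserve atomic number: 67 = 68 + Z, so Z = -1.
A = 0 and Z = -1 is ^0_-1 e — a beta-minus particle.

beta-minus particle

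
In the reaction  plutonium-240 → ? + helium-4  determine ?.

Conserve mass number: 240 = A + 4, so A = 236.
Conserve atomic number: 94 = Z + 2, so Z = 92.
Z = 92 is uranium, so the species is uranium-236.

U-236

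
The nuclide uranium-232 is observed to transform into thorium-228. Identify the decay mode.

alpha decay

ΔA = 228 − 232 = -4; ΔZ = 90 − 92 = -2.
A drops by 4 and Z drops by 2 — the signature of alpha emission.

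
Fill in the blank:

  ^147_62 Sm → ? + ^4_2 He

Conserve mass number: 147 = A + 4, so A = 143.
Conserve atomic number: 62 = Z + 2, so Z = 60.
Z = 60 is neodymium, so the species is ^143_60 Nd.

Nd-143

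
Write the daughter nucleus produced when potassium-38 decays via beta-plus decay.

Ar-38

Beta-plus decay: mass number changes by +0, atomic number by -1.
A: 38 = 38; Z: 19 − 1 = 18.
Z = 18 is argon, so the daughter is argon-38.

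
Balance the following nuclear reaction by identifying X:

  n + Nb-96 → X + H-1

Zr-96

Conserve mass number: 1 + 96 = A + 1, so A = 96.
Conserve atomic number: 0 + 41 = Z + 1, so Z = 40.
Z = 40 is zirconium, so the species is Zr-96.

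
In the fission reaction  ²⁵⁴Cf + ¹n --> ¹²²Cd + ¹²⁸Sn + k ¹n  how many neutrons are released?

5

Conserve mass number: 255 = 122 + 128 + k, so k = 255 − 250 = 5.
Check atomic number: 98 = 48 + 50 + 0 = 98. ✓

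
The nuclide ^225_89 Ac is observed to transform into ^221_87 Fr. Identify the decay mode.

ΔA = 221 − 225 = -4; ΔZ = 87 − 89 = -2.
A drops by 4 and Z drops by 2 — the signature of alpha emission.

alpha decay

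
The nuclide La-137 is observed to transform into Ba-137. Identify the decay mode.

beta-plus decay or electron capture

ΔA = 137 − 137 = 0; ΔZ = 56 − 57 = -1.
A is unchanged and Z drops by 1 — a proton has become a neutron (β⁺ emission or electron capture).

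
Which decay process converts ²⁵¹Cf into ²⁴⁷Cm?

alpha decay

ΔA = 247 − 251 = -4; ΔZ = 96 − 98 = -2.
A drops by 4 and Z drops by 2 — the signature of alpha emission.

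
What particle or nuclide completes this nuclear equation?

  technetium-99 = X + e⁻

Conserve mass number: 99 = A + 0, so A = 99.
Conserve atomic number: 43 = Z − 1, so Z = 44.
Z = 44 is ruthenium, so the species is ruthenium-99.

Ru-99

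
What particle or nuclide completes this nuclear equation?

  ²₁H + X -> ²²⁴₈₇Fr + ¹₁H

Conserve mass number: 2 + A = 224 + 1, so A = 223.
Conserve atomic number: 1 + Z = 87 + 1, so Z = 87.
Z = 87 is francium, so the species is ²²³₈₇Fr.

Fr-223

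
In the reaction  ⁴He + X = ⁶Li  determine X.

Conserve mass number: 4 + A = 6, so A = 2.
Conserve atomic number: 2 + Z = 3, so Z = 1.
A = 2 and Z = 1 is ²H — a deuteron.

deuteron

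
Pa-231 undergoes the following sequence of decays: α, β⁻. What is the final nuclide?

Th-227

Start: (A, Z) = (231, 91).
After α: (227, 89).
After β⁻: (227, 90).
Z = 90 is thorium.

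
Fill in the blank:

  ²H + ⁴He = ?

Conserve mass number: 2 + 4 = A, so A = 6.
Conserve atomic number: 1 + 2 = Z, so Z = 3.
Z = 3 is lithium, so the species is ⁶Li.

Li-6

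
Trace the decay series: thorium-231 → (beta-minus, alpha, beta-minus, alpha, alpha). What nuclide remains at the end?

Rn-219

Start: (A, Z) = (231, 90).
After β⁻: (231, 91).
After α: (227, 89).
After β⁻: (227, 90).
After α: (223, 88).
After α: (219, 86).
Z = 86 is radon.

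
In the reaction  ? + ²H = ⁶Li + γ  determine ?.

Conserve mass number: A + 2 = 6 + 0, so A = 4.
Conserve atomic number: Z + 1 = 3 + 0, so Z = 2.
A = 4 and Z = 2 is ⁴He — an alpha particle.

alpha particle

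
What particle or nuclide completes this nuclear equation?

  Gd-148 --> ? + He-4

Sm-144

Conserve mass number: 148 = A + 4, so A = 144.
Conserve atomic number: 64 = Z + 2, so Z = 62.
Z = 62 is samarium, so the species is Sm-144.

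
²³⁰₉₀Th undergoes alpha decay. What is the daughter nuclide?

Ra-226

Alpha decay: mass number changes by -4, atomic number by -2.
A: 230 − 4 = 226; Z: 90 − 2 = 88.
Z = 88 is radium, so the daughter is ²²⁶₈₈Ra.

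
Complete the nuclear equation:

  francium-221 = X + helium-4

At-217

Conserve mass number: 221 = A + 4, so A = 217.
Conserve atomic number: 87 = Z + 2, so Z = 85.
Z = 85 is astatine, so the species is astatine-217.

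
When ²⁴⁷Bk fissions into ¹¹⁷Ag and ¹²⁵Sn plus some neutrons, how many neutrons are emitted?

5

Conserve mass number: 247 = 117 + 125 + k, so k = 247 − 242 = 5.
Check atomic number: 97 = 47 + 50 + 0 = 97. ✓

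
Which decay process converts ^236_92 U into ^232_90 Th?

ΔA = 232 − 236 = -4; ΔZ = 90 − 92 = -2.
A drops by 4 and Z drops by 2 — the signature of alpha emission.

alpha decay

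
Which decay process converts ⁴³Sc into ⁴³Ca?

ΔA = 43 − 43 = 0; ΔZ = 20 − 21 = -1.
A is unchanged and Z drops by 1 — a proton has become a neutron (β⁺ emission or electron capture).

beta-plus decay or electron capture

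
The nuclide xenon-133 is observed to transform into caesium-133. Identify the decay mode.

beta-minus decay

ΔA = 133 − 133 = 0; ΔZ = 55 − 54 = +1.
A is unchanged and Z rises by 1 — a neutron has become a proton (β⁻ decay).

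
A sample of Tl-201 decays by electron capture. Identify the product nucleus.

Hg-201

Electron capture: mass number changes by +0, atomic number by -1.
A: 201 = 201; Z: 81 − 1 = 80.
Z = 80 is mercury, so the daughter is Hg-201.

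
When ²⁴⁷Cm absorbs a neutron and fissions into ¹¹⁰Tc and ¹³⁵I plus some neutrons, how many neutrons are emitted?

Conserve mass number: 248 = 110 + 135 + k, so k = 248 − 245 = 3.
Check atomic number: 96 = 43 + 53 + 0 = 96. ✓

3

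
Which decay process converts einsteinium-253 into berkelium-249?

ΔA = 249 − 253 = -4; ΔZ = 97 − 99 = -2.
A drops by 4 and Z drops by 2 — the signature of alpha emission.

alpha decay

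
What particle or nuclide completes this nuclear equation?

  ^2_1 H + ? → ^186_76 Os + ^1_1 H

Os-185

Conserve mass number: 2 + A = 186 + 1, so A = 185.
Conserve atomic number: 1 + Z = 76 + 1, so Z = 76.
Z = 76 is osmium, so the species is ^185_76 Os.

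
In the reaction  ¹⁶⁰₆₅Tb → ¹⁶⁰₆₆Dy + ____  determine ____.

beta-minus particle

Conserve mass number: 160 = 160 + A, so A = 0.
Conserve atomic number: 65 = 66 + Z, so Z = -1.
A = 0 and Z = -1 is ⁰₋₁e — a beta-minus particle.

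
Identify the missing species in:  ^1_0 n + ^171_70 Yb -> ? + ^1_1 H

Conserve mass number: 1 + 171 = A + 1, so A = 171.
Conserve atomic number: 0 + 70 = Z + 1, so Z = 69.
Z = 69 is thulium, so the species is ^171_69 Tm.

Tm-171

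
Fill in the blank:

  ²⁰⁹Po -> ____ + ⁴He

Pb-205

Conserve mass number: 209 = A + 4, so A = 205.
Conserve atomic number: 84 = Z + 2, so Z = 82.
Z = 82 is lead, so the species is ²⁰⁵Pb.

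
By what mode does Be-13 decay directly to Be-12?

neutron emission

ΔA = 12 − 13 = -1; ΔZ = 4 − 4 = +0.
A drops by 1 with Z unchanged — a neutron was emitted.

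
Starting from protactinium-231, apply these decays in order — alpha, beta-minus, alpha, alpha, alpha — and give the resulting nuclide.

Po-215

Start: (A, Z) = (231, 91).
After α: (227, 89).
After β⁻: (227, 90).
After α: (223, 88).
After α: (219, 86).
After α: (215, 84).
Z = 84 is polonium.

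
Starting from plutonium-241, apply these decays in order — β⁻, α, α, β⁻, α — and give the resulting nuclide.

Start: (A, Z) = (241, 94).
After β⁻: (241, 95).
After α: (237, 93).
After α: (233, 91).
After β⁻: (233, 92).
After α: (229, 90).
Z = 90 is thorium.

Th-229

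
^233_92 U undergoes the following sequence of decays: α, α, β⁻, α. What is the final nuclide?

Start: (A, Z) = (233, 92).
After α: (229, 90).
After α: (225, 88).
After β⁻: (225, 89).
After α: (221, 87).
Z = 87 is francium.

Fr-221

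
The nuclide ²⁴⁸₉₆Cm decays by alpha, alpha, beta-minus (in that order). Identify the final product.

Start: (A, Z) = (248, 96).
After α: (244, 94).
After α: (240, 92).
After β⁻: (240, 93).
Z = 93 is neptunium.

Np-240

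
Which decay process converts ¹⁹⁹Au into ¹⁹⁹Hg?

beta-minus decay

ΔA = 199 − 199 = 0; ΔZ = 80 − 79 = +1.
A is unchanged and Z rises by 1 — a neutron has become a proton (β⁻ decay).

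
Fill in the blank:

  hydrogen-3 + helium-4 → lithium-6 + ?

Conserve mass number: 3 + 4 = 6 + A, so A = 1.
Conserve atomic number: 1 + 2 = 3 + Z, so Z = 0.
A = 1 and Z = 0 is neutron — a neutron.

neutron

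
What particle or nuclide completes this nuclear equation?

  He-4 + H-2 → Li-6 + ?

Conserve mass number: 4 + 2 = 6 + A, so A = 0.
Conserve atomic number: 2 + 1 = 3 + Z, so Z = 0.
A = 0 and Z = 0 is γ — a gamma ray.

gamma ray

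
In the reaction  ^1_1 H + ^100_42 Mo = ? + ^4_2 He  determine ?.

Conserve mass number: 1 + 100 = A + 4, so A = 97.
Conserve atomic number: 1 + 42 = Z + 2, so Z = 41.
Z = 41 is niobium, so the species is ^97_41 Nb.

Nb-97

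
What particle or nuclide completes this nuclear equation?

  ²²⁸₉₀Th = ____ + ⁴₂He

Ra-224

Conserve mass number: 228 = A + 4, so A = 224.
Conserve atomic number: 90 = Z + 2, so Z = 88.
Z = 88 is radium, so the species is ²²⁴₈₈Ra.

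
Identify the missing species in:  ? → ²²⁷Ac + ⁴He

Conserve mass number: A = 227 + 4, so A = 231.
Conserve atomic number: Z = 89 + 2, so Z = 91.
Z = 91 is protactinium, so the species is ²³¹Pa.

Pa-231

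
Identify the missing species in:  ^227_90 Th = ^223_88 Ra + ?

alpha particle

Conserve mass number: 227 = 223 + A, so A = 4.
Conserve atomic number: 90 = 88 + Z, so Z = 2.
A = 4 and Z = 2 is ^4_2 He — an alpha particle.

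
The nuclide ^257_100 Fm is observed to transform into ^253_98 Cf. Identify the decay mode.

ΔA = 253 − 257 = -4; ΔZ = 98 − 100 = -2.
A drops by 4 and Z drops by 2 — the signature of alpha emission.

alpha decay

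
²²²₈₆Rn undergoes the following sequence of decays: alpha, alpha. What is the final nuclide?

Start: (A, Z) = (222, 86).
After α: (218, 84).
After α: (214, 82).
Z = 82 is lead.

Pb-214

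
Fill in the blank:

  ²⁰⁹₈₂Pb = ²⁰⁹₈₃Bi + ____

Conserve mass number: 209 = 209 + A, so A = 0.
Conserve atomic number: 82 = 83 + Z, so Z = -1.
A = 0 and Z = -1 is ⁰₋₁e — a beta-minus particle.

beta-minus particle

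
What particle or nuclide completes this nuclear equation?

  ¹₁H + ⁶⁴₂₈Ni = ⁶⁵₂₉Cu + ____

gamma ray

Conserve mass number: 1 + 64 = 65 + A, so A = 0.
Conserve atomic number: 1 + 28 = 29 + Z, so Z = 0.
A = 0 and Z = 0 is ⁰₀γ — a gamma ray.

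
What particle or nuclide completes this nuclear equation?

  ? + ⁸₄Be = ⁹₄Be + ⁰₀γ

Conserve mass number: A + 8 = 9 + 0, so A = 1.
Conserve atomic number: Z + 4 = 4 + 0, so Z = 0.
A = 1 and Z = 0 is ¹₀n — a neutron.

neutron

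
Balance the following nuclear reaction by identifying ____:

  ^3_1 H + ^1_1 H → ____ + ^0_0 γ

Conserve mass number: 3 + 1 = A + 0, so A = 4.
Conserve atomic number: 1 + 1 = Z + 0, so Z = 2.
A = 4 and Z = 2 is ^4_2 He — an alpha particle.

He-4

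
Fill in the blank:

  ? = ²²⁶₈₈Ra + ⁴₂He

Conserve mass number: A = 226 + 4, so A = 230.
Conserve atomic number: Z = 88 + 2, so Z = 90.
Z = 90 is thorium, so the species is ²³⁰₉₀Th.

Th-230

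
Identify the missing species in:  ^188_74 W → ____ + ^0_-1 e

Re-188

Conserve mass number: 188 = A + 0, so A = 188.
Conserve atomic number: 74 = Z − 1, so Z = 75.
Z = 75 is rhenium, so the species is ^188_75 Re.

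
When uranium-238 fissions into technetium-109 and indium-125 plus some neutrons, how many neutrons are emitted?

Conserve mass number: 238 = 109 + 125 + k, so k = 238 − 234 = 4.
Check atomic number: 92 = 43 + 49 + 0 = 92. ✓

4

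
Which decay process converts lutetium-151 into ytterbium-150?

ΔA = 150 − 151 = -1; ΔZ = 70 − 71 = -1.
A drops by 1 and Z drops by 1 — a proton was emitted.

proton emission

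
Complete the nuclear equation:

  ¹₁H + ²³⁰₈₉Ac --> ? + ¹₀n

Th-230

Conserve mass number: 1 + 230 = A + 1, so A = 230.
Conserve atomic number: 1 + 89 = Z + 0, so Z = 90.
Z = 90 is thorium, so the species is ²³⁰₉₀Th.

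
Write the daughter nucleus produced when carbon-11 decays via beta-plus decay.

B-11

Beta-plus decay: mass number changes by +0, atomic number by -1.
A: 11 = 11; Z: 6 − 1 = 5.
Z = 5 is boron, so the daughter is boron-11.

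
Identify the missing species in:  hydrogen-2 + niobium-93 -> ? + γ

Mo-95

Conserve mass number: 2 + 93 = A + 0, so A = 95.
Conserve atomic number: 1 + 41 = Z + 0, so Z = 42.
Z = 42 is molybdenum, so the species is molybdenum-95.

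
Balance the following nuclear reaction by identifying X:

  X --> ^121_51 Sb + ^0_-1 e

Sn-121

Conserve mass number: A = 121 + 0, so A = 121.
Conserve atomic number: Z = 51 − 1, so Z = 50.
Z = 50 is tin, so the species is ^121_50 Sn.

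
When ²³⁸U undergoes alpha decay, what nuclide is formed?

Th-234

Alpha decay: mass number changes by -4, atomic number by -2.
A: 238 − 4 = 234; Z: 92 − 2 = 90.
Z = 90 is thorium, so the daughter is ²³⁴Th.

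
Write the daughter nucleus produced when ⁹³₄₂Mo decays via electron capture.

Nb-93

Electron capture: mass number changes by +0, atomic number by -1.
A: 93 = 93; Z: 42 − 1 = 41.
Z = 41 is niobium, so the daughter is ⁹³₄₁Nb.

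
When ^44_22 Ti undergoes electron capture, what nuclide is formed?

Sc-44

Electron capture: mass number changes by +0, atomic number by -1.
A: 44 = 44; Z: 22 − 1 = 21.
Z = 21 is scandium, so the daughter is ^44_21 Sc.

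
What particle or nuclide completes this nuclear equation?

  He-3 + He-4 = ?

Be-7

Conserve mass number: 3 + 4 = A, so A = 7.
Conserve atomic number: 2 + 2 = Z, so Z = 4.
Z = 4 is beryllium, so the species is Be-7.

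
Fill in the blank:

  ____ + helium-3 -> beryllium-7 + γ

Conserve mass number: A + 3 = 7 + 0, so A = 4.
Conserve atomic number: Z + 2 = 4 + 0, so Z = 2.
A = 4 and Z = 2 is helium-4 — an alpha particle.

alpha particle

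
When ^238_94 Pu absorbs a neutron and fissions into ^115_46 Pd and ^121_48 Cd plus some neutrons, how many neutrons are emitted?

3

Conserve mass number: 239 = 115 + 121 + k, so k = 239 − 236 = 3.
Check atomic number: 94 = 46 + 48 + 0 = 94. ✓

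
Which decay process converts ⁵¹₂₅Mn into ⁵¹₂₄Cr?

beta-plus decay or electron capture

ΔA = 51 − 51 = 0; ΔZ = 24 − 25 = -1.
A is unchanged and Z drops by 1 — a proton has become a neutron (β⁺ emission or electron capture).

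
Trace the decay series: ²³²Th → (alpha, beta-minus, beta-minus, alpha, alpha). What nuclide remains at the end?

Rn-220

Start: (A, Z) = (232, 90).
After α: (228, 88).
After β⁻: (228, 89).
After β⁻: (228, 90).
After α: (224, 88).
After α: (220, 86).
Z = 86 is radon.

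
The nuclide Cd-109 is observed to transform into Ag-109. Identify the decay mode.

beta-plus decay or electron capture

ΔA = 109 − 109 = 0; ΔZ = 47 − 48 = -1.
A is unchanged and Z drops by 1 — a proton has become a neutron (β⁺ emission or electron capture).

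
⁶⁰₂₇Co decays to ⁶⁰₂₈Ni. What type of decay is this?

ΔA = 60 − 60 = 0; ΔZ = 28 − 27 = +1.
A is unchanged and Z rises by 1 — a neutron has become a proton (β⁻ decay).

beta-minus decay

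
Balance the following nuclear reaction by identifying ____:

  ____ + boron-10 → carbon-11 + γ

Conserve mass number: A + 10 = 11 + 0, so A = 1.
Conserve atomic number: Z + 5 = 6 + 0, so Z = 1.
A = 1 and Z = 1 is hydrogen-1 — a proton.

proton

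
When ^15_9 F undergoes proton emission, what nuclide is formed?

O-14

Proton emission: mass number changes by -1, atomic number by -1.
A: 15 − 1 = 14; Z: 9 − 1 = 8.
Z = 8 is oxygen, so the daughter is ^14_8 O.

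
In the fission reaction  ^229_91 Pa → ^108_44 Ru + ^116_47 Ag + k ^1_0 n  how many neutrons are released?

Conserve mass number: 229 = 108 + 116 + k, so k = 229 − 224 = 5.
Check atomic number: 91 = 44 + 47 + 0 = 91. ✓

5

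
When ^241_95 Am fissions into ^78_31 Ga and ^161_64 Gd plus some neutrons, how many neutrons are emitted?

Conserve mass number: 241 = 78 + 161 + k, so k = 241 − 239 = 2.
Check atomic number: 95 = 31 + 64 + 0 = 95. ✓

2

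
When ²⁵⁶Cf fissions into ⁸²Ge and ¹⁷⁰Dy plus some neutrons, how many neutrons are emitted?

Conserve mass number: 256 = 82 + 170 + k, so k = 256 − 252 = 4.
Check atomic number: 98 = 32 + 66 + 0 = 98. ✓

4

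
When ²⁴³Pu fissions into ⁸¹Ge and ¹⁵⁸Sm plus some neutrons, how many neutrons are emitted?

Conserve mass number: 243 = 81 + 158 + k, so k = 243 − 239 = 4.
Check atomic number: 94 = 32 + 62 + 0 = 94. ✓

4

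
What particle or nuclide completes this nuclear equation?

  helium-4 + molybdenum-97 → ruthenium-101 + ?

Conserve mass number: 4 + 97 = 101 + A, so A = 0.
Conserve atomic number: 2 + 42 = 44 + Z, so Z = 0.
A = 0 and Z = 0 is γ — a gamma ray.

gamma ray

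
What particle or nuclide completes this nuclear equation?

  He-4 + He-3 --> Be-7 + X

Conserve mass number: 4 + 3 = 7 + A, so A = 0.
Conserve atomic number: 2 + 2 = 4 + Z, so Z = 0.
A = 0 and Z = 0 is γ — a gamma ray.

gamma ray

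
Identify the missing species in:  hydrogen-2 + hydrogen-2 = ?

He-4

Conserve mass number: 2 + 2 = A, so A = 4.
Conserve atomic number: 1 + 1 = Z, so Z = 2.
A = 4 and Z = 2 is helium-4 — an alpha particle.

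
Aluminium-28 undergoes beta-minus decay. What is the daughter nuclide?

Si-28

Beta-minus decay: mass number changes by +0, atomic number by +1.
A: 28 = 28; Z: 13 + 1 = 14.
Z = 14 is silicon, so the daughter is silicon-28.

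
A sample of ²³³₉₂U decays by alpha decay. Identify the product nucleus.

Th-229

Alpha decay: mass number changes by -4, atomic number by -2.
A: 233 − 4 = 229; Z: 92 − 2 = 90.
Z = 90 is thorium, so the daughter is ²²⁹₉₀Th.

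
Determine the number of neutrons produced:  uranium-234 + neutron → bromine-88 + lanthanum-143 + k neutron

4

Conserve mass number: 235 = 88 + 143 + k, so k = 235 − 231 = 4.
Check atomic number: 92 = 35 + 57 + 0 = 92. ✓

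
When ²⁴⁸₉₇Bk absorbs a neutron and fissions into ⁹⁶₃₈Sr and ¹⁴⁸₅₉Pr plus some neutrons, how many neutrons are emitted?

5

Conserve mass number: 249 = 96 + 148 + k, so k = 249 − 244 = 5.
Check atomic number: 97 = 38 + 59 + 0 = 97. ✓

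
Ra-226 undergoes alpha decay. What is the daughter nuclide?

Alpha decay: mass number changes by -4, atomic number by -2.
A: 226 − 4 = 222; Z: 88 − 2 = 86.
Z = 86 is radon, so the daughter is Rn-222.

Rn-222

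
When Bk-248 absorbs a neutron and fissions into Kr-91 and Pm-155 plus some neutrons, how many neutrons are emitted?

Conserve mass number: 249 = 91 + 155 + k, so k = 249 − 246 = 3.
Check atomic number: 97 = 36 + 61 + 0 = 97. ✓

3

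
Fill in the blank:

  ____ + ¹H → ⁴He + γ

triton

Conserve mass number: A + 1 = 4 + 0, so A = 3.
Conserve atomic number: Z + 1 = 2 + 0, so Z = 1.
A = 3 and Z = 1 is ³H — a triton.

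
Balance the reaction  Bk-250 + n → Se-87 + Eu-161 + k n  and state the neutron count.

Conserve mass number: 251 = 87 + 161 + k, so k = 251 − 248 = 3.
Check atomic number: 97 = 34 + 63 + 0 = 97. ✓

3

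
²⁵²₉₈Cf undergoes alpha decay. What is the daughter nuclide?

Alpha decay: mass number changes by -4, atomic number by -2.
A: 252 − 4 = 248; Z: 98 − 2 = 96.
Z = 96 is curium, so the daughter is ²⁴⁸₉₆Cm.

Cm-248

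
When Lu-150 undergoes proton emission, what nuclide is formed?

Yb-149

Proton emission: mass number changes by -1, atomic number by -1.
A: 150 − 1 = 149; Z: 71 − 1 = 70.
Z = 70 is ytterbium, so the daughter is Yb-149.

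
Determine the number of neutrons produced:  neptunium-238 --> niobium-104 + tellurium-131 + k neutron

Conserve mass number: 238 = 104 + 131 + k, so k = 238 − 235 = 3.
Check atomic number: 93 = 41 + 52 + 0 = 93. ✓

3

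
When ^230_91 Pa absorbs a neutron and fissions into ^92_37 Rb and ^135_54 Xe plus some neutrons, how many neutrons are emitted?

4

Conserve mass number: 231 = 92 + 135 + k, so k = 231 − 227 = 4.
Check atomic number: 91 = 37 + 54 + 0 = 91. ✓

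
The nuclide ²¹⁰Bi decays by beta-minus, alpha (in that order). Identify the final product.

Pb-206

Start: (A, Z) = (210, 83).
After β⁻: (210, 84).
After α: (206, 82).
Z = 82 is lead.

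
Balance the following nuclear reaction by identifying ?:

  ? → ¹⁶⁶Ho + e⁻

Conserve mass number: A = 166 + 0, so A = 166.
Conserve atomic number: Z = 67 − 1, so Z = 66.
Z = 66 is dysprosium, so the species is ¹⁶⁶Dy.

Dy-166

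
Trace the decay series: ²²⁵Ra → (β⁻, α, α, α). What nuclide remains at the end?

Bi-213

Start: (A, Z) = (225, 88).
After β⁻: (225, 89).
After α: (221, 87).
After α: (217, 85).
After α: (213, 83).
Z = 83 is bismuth.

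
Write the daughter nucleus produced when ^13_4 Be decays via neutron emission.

Be-12

Neutron emission: mass number changes by -1, atomic number by +0.
A: 13 − 1 = 12; Z: 4 = 4.
Z = 4 is beryllium, so the daughter is ^12_4 Be.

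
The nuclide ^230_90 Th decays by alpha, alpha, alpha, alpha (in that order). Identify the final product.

Start: (A, Z) = (230, 90).
After α: (226, 88).
After α: (222, 86).
After α: (218, 84).
After α: (214, 82).
Z = 82 is lead.

Pb-214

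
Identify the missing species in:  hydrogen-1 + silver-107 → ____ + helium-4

Conserve mass number: 1 + 107 = A + 4, so A = 104.
Conserve atomic number: 1 + 47 = Z + 2, so Z = 46.
Z = 46 is palladium, so the species is palladium-104.

Pd-104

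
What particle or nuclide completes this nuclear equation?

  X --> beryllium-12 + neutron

Conserve mass number: A = 12 + 1, so A = 13.
Conserve atomic number: Z = 4 + 0, so Z = 4.
Z = 4 is beryllium, so the species is beryllium-13.

Be-13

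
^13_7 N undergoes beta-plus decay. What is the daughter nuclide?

Beta-plus decay: mass number changes by +0, atomic number by -1.
A: 13 = 13; Z: 7 − 1 = 6.
Z = 6 is carbon, so the daughter is ^13_6 C.

C-13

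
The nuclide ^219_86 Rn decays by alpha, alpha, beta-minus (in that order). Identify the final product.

Start: (A, Z) = (219, 86).
After α: (215, 84).
After α: (211, 82).
After β⁻: (211, 83).
Z = 83 is bismuth.

Bi-211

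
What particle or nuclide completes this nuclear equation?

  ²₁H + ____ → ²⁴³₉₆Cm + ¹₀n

Am-242

Conserve mass number: 2 + A = 243 + 1, so A = 242.
Conserve atomic number: 1 + Z = 96 + 0, so Z = 95.
Z = 95 is americium, so the species is ²⁴²₉₅Am.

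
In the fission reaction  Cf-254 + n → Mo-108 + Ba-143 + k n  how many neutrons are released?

Conserve mass number: 255 = 108 + 143 + k, so k = 255 − 251 = 4.
Check atomic number: 98 = 42 + 56 + 0 = 98. ✓

4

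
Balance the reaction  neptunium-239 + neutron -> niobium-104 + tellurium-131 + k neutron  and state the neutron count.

5

Conserve mass number: 240 = 104 + 131 + k, so k = 240 − 235 = 5.
Check atomic number: 93 = 41 + 52 + 0 = 93. ✓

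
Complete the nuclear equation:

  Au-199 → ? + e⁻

Conserve mass number: 199 = A + 0, so A = 199.
Conserve atomic number: 79 = Z − 1, so Z = 80.
Z = 80 is mercury, so the species is Hg-199.

Hg-199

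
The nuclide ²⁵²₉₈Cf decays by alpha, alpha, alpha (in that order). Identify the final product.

Start: (A, Z) = (252, 98).
After α: (248, 96).
After α: (244, 94).
After α: (240, 92).
Z = 92 is uranium.

U-240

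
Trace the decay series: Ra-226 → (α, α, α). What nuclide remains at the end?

Pb-214

Start: (A, Z) = (226, 88).
After α: (222, 86).
After α: (218, 84).
After α: (214, 82).
Z = 82 is lead.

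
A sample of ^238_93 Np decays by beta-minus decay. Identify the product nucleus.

Pu-238

Beta-minus decay: mass number changes by +0, atomic number by +1.
A: 238 = 238; Z: 93 + 1 = 94.
Z = 94 is plutonium, so the daughter is ^238_94 Pu.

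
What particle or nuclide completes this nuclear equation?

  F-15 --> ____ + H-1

Conserve mass number: 15 = A + 1, so A = 14.
Conserve atomic number: 9 = Z + 1, so Z = 8.
Z = 8 is oxygen, so the species is O-14.

O-14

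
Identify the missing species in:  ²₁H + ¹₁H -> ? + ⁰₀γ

Conserve mass number: 2 + 1 = A + 0, so A = 3.
Conserve atomic number: 1 + 1 = Z + 0, so Z = 2.
Z = 2 is helium, so the species is ³₂He.

He-3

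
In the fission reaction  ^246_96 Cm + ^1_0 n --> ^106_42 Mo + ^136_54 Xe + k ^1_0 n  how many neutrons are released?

5

Conserve mass number: 247 = 106 + 136 + k, so k = 247 − 242 = 5.
Check atomic number: 96 = 42 + 54 + 0 = 96. ✓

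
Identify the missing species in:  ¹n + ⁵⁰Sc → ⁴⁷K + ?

Conserve mass number: 1 + 50 = 47 + A, so A = 4.
Conserve atomic number: 0 + 21 = 19 + Z, so Z = 2.
A = 4 and Z = 2 is ⁴He — an alpha particle.

alpha particle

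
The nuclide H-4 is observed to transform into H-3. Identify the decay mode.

neutron emission

ΔA = 3 − 4 = -1; ΔZ = 1 − 1 = +0.
A drops by 1 with Z unchanged — a neutron was emitted.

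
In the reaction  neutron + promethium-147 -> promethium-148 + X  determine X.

Conserve mass number: 1 + 147 = 148 + A, so A = 0.
Conserve atomic number: 0 + 61 = 61 + Z, so Z = 0.
A = 0 and Z = 0 is γ — a gamma ray.

gamma ray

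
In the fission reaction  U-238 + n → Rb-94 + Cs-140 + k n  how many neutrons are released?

5

Conserve mass number: 239 = 94 + 140 + k, so k = 239 − 234 = 5.
Check atomic number: 92 = 37 + 55 + 0 = 92. ✓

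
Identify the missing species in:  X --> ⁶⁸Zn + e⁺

Conserve mass number: A = 68 + 0, so A = 68.
Conserve atomic number: Z = 30 + 1, so Z = 31.
Z = 31 is gallium, so the species is ⁶⁸Ga.

Ga-68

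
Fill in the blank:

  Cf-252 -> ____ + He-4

Conserve mass number: 252 = A + 4, so A = 248.
Conserve atomic number: 98 = Z + 2, so Z = 96.
Z = 96 is curium, so the species is Cm-248.

Cm-248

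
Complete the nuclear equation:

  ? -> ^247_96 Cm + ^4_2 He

Conserve mass number: A = 247 + 4, so A = 251.
Conserve atomic number: Z = 96 + 2, so Z = 98.
Z = 98 is californium, so the species is ^251_98 Cf.

Cf-251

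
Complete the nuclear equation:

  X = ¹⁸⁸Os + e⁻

Re-188

Conserve mass number: A = 188 + 0, so A = 188.
Conserve atomic number: Z = 76 − 1, so Z = 75.
Z = 75 is rhenium, so the species is ¹⁸⁸Re.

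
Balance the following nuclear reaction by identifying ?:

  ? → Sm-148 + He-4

Conserve mass number: A = 148 + 4, so A = 152.
Conserve atomic number: Z = 62 + 2, so Z = 64.
Z = 64 is gadolinium, so the species is Gd-152.

Gd-152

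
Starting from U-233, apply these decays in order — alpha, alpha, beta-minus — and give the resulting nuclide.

Ac-225

Start: (A, Z) = (233, 92).
After α: (229, 90).
After α: (225, 88).
After β⁻: (225, 89).
Z = 89 is actinium.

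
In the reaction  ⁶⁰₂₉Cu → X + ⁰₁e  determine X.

Conserve mass number: 60 = A + 0, so A = 60.
Conserve atomic number: 29 = Z + 1, so Z = 28.
Z = 28 is nickel, so the species is ⁶⁰₂₈Ni.

Ni-60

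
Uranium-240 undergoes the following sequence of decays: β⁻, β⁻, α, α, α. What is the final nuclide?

Start: (A, Z) = (240, 92).
After β⁻: (240, 93).
After β⁻: (240, 94).
After α: (236, 92).
After α: (232, 90).
After α: (228, 88).
Z = 88 is radium.

Ra-228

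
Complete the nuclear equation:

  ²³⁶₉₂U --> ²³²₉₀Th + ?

Conserve mass number: 236 = 232 + A, so A = 4.
Conserve atomic number: 92 = 90 + Z, so Z = 2.
A = 4 and Z = 2 is ⁴₂He — an alpha particle.

alpha particle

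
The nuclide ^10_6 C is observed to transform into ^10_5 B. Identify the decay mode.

ΔA = 10 − 10 = 0; ΔZ = 5 − 6 = -1.
A is unchanged and Z drops by 1 — a proton has become a neutron (β⁺ emission or electron capture).

beta-plus decay or electron capture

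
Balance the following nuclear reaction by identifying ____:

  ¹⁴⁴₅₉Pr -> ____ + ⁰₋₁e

Nd-144

Conserve mass number: 144 = A + 0, so A = 144.
Conserve atomic number: 59 = Z − 1, so Z = 60.
Z = 60 is neodymium, so the species is ¹⁴⁴₆₀Nd.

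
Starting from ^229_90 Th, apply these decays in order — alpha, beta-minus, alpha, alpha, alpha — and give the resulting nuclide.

Start: (A, Z) = (229, 90).
After α: (225, 88).
After β⁻: (225, 89).
After α: (221, 87).
After α: (217, 85).
After α: (213, 83).
Z = 83 is bismuth.

Bi-213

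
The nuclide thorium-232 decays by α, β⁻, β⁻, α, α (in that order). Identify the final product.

Rn-220

Start: (A, Z) = (232, 90).
After α: (228, 88).
After β⁻: (228, 89).
After β⁻: (228, 90).
After α: (224, 88).
After α: (220, 86).
Z = 86 is radon.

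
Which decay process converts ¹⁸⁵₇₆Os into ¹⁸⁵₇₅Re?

ΔA = 185 − 185 = 0; ΔZ = 75 − 76 = -1.
A is unchanged and Z drops by 1 — a proton has become a neutron (β⁺ emission or electron capture).

beta-plus decay or electron capture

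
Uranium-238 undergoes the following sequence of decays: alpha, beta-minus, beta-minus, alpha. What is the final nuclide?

Start: (A, Z) = (238, 92).
After α: (234, 90).
After β⁻: (234, 91).
After β⁻: (234, 92).
After α: (230, 90).
Z = 90 is thorium.

Th-230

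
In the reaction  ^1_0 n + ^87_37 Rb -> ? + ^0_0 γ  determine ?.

Conserve mass number: 1 + 87 = A + 0, so A = 88.
Conserve atomic number: 0 + 37 = Z + 0, so Z = 37.
Z = 37 is rubidium, so the species is ^88_37 Rb.

Rb-88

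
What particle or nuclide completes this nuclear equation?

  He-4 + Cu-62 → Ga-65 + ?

neutron

Conserve mass number: 4 + 62 = 65 + A, so A = 1.
Conserve atomic number: 2 + 29 = 31 + Z, so Z = 0.
A = 1 and Z = 0 is n — a neutron.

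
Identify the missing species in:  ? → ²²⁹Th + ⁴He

U-233

Conserve mass number: A = 229 + 4, so A = 233.
Conserve atomic number: Z = 90 + 2, so Z = 92.
Z = 92 is uranium, so the species is ²³³U.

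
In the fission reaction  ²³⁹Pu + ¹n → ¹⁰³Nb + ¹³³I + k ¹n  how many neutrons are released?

4

Conserve mass number: 240 = 103 + 133 + k, so k = 240 − 236 = 4.
Check atomic number: 94 = 41 + 53 + 0 = 94. ✓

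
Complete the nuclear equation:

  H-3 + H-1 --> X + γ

He-4

Conserve mass number: 3 + 1 = A + 0, so A = 4.
Conserve atomic number: 1 + 1 = Z + 0, so Z = 2.
A = 4 and Z = 2 is He-4 — an alpha particle.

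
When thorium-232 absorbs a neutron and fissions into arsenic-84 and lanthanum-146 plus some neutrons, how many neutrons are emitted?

Conserve mass number: 233 = 84 + 146 + k, so k = 233 − 230 = 3.
Check atomic number: 90 = 33 + 57 + 0 = 90. ✓

3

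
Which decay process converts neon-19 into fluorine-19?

ΔA = 19 − 19 = 0; ΔZ = 9 − 10 = -1.
A is unchanged and Z drops by 1 — a proton has become a neutron (β⁺ emission or electron capture).

beta-plus decay or electron capture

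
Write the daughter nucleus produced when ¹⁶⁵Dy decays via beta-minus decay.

Beta-minus decay: mass number changes by +0, atomic number by +1.
A: 165 = 165; Z: 66 + 1 = 67.
Z = 67 is holmium, so the daughter is ¹⁶⁵Ho.

Ho-165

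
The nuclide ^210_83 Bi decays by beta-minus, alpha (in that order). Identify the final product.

Pb-206

Start: (A, Z) = (210, 83).
After β⁻: (210, 84).
After α: (206, 82).
Z = 82 is lead.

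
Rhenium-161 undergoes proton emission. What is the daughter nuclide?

Proton emission: mass number changes by -1, atomic number by -1.
A: 161 − 1 = 160; Z: 75 − 1 = 74.
Z = 74 is tungsten, so the daughter is tungsten-160.

W-160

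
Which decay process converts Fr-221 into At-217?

alpha decay

ΔA = 217 − 221 = -4; ΔZ = 85 − 87 = -2.
A drops by 4 and Z drops by 2 — the signature of alpha emission.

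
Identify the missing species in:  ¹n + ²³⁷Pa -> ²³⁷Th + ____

proton

Conserve mass number: 1 + 237 = 237 + A, so A = 1.
Conserve atomic number: 0 + 91 = 90 + Z, so Z = 1.
A = 1 and Z = 1 is ¹H — a proton.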